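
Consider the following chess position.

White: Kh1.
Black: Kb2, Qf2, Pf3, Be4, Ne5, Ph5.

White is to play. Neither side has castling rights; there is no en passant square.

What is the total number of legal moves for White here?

White to move; king on h1.
In check: no.
Legal moves: none.
Count: 0.

0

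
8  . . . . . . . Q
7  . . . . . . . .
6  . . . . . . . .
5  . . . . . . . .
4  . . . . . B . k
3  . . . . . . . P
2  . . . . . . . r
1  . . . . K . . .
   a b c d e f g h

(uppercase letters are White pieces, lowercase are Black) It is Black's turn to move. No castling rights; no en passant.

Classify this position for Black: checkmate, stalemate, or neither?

checkmate

Black to move; black king on h4.
In check: yes, from the white queen on h8.
King squares — g3: attacked by Bf4; h3: attacked by Qh8; g4: attacked by Ph3; g5: attacked by Bf4; h5: attacked by Qh8.
Legal moves for Black: none.
In check with no legal moves → checkmate.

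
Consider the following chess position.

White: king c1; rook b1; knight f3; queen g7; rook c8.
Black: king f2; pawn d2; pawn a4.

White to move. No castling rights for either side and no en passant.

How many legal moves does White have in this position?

5

White to move; king on c1.
In check: yes, from the black pawn on d2.
Legal moves: Kxd2, Kc2, Kb2, Kd1, Nxd2.
Count: 5.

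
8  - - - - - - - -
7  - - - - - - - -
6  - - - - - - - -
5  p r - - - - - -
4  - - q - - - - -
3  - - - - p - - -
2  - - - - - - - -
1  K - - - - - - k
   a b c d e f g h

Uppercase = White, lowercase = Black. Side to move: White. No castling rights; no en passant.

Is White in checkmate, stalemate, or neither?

White to move; white king on a1.
In check: no.
King squares — b1: attacked by Rb5; a2: attacked by Qc4; b2: attacked by Rb5.
Legal moves for White: none.
Not in check and no legal moves → stalemate.

stalemate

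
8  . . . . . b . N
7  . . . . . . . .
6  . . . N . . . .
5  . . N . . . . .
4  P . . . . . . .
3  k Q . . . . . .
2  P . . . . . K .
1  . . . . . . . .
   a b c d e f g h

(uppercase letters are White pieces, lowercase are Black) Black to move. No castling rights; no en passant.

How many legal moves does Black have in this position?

0

Black to move; king on a3.
In check: yes, from the white queen on b3.
Legal moves: none.
Count: 0.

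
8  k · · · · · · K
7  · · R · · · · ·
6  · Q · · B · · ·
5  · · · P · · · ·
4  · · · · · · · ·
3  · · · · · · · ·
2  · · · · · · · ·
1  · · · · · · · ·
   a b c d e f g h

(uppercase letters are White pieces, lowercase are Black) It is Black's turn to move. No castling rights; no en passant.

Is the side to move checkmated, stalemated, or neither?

stalemate

Black to move; black king on a8.
In check: no.
King squares — a7: attacked by Qb6; b7: attacked by Qb6; b8: attacked by Qb6.
Legal moves for Black: none.
Not in check and no legal moves → stalemate.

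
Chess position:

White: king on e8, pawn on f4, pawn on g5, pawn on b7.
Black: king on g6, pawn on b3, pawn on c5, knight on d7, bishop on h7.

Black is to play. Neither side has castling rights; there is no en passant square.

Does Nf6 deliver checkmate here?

no

After Nf6: white king on e8; in check: yes, from the black knight on f6.
White has 4 legal replies: Kf8, Kd8, Ke7, gxf6.
In check but a legal move exists → not checkmate.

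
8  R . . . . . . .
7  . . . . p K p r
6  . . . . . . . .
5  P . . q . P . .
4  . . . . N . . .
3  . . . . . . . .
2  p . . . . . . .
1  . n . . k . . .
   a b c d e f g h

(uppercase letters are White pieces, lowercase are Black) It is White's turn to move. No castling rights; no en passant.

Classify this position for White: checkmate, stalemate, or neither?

neither

White to move; white king on f7.
In check: yes, from the black queen on d5.
Legal moves for White: Kf8, Ke8, Kxe7, Kg6.
White is in check but has 4 legal moves → neither.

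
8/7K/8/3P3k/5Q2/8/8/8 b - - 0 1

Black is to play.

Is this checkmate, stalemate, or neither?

Black to move; black king on h5.
In check: no.
King squares — g4: attacked by Qf4; h4: attacked by Qf4; g5: attacked by Qf4; g6: attacked by Kh7; h6: attacked by Qf4.
Legal moves for Black: none.
Not in check and no legal moves → stalemate.

stalemate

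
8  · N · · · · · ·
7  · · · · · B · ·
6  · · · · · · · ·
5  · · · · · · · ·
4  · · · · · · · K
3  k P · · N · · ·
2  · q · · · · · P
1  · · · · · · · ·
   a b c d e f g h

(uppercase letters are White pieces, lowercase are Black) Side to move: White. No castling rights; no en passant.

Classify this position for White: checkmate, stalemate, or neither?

White to move; white king on h4.
In check: no.
Legal moves for White include: Nd7, Nc6, Na6, Bg8, Be8, Bg6, Be6, Bh5, Bd5, Bc4, Kh5, Kg5, Kg4, Kh3, Kg3, Nf5, Nd5, Ng4, ... (list truncated; more exist).
White has legal moves and is not in check → neither.

neither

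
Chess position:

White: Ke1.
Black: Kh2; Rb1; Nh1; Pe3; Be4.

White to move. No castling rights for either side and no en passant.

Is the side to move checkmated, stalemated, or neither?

White to move; white king on e1.
In check: yes, from the black rook on b1.
King squares — d1: attacked by Rb1; f1: attacked by Rb1; d2: attacked by Pe3; e2: available; f2: attacked by Nh1.
Legal moves for White: Ke2.
White is in check but has 1 legal move → neither.

neither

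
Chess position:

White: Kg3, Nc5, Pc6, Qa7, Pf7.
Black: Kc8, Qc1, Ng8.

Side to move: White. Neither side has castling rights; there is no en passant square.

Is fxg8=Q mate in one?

yes

After fxg8=Q: black king on c8; in check: yes, from the white queen on g8.
King squares — b7: attacked by Nc5; c7: attacked by Qa7; d7: attacked by Nc5; b8: attacked by Qa7; d8: attacked by Qg8.
Black has no legal moves → checkmate.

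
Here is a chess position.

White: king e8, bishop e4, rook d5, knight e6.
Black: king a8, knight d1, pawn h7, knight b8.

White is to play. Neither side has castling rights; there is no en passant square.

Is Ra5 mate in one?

After Ra5: black king on a8; in check: yes, from the white bishop on e4 and the white rook on a5.
King squares — a7: attacked by Ra5; b7: attacked by Be4; b8: own knight.
Black has no legal moves → checkmate.

yes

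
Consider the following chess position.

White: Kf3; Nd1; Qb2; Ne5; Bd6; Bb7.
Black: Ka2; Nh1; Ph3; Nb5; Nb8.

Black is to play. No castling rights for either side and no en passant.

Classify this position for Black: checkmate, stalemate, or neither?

checkmate

Black to move; black king on a2.
In check: yes, from the white queen on b2.
King squares — a1: attacked by Qb2; b1: attacked by Qb2; b2: attacked by Nd1; a3: attacked by Qb2; b3: attacked by Qb2.
Legal moves for Black: none.
In check with no legal moves → checkmate.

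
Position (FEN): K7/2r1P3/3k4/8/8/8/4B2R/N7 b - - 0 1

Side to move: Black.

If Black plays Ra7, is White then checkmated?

After Ra7: white king on a8; in check: yes, from the black rook on a7.
White has 2 legal replies: Kb8, Kxa7.
In check but a legal move exists → not checkmate.

no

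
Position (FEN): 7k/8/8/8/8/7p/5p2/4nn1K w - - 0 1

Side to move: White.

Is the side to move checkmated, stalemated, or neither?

stalemate

White to move; white king on h1.
In check: no.
King squares — g1: attacked by Pf2; g2: attacked by Ne1; h2: attacked by Nf1.
Legal moves for White: none.
Not in check and no legal moves → stalemate.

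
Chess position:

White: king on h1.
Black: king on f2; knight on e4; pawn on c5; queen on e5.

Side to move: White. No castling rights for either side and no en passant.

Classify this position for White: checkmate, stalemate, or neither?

White to move; white king on h1.
In check: no.
King squares — g1: attacked by Kf2; g2: attacked by Kf2; h2: attacked by Qe5.
Legal moves for White: none.
Not in check and no legal moves → stalemate.

stalemate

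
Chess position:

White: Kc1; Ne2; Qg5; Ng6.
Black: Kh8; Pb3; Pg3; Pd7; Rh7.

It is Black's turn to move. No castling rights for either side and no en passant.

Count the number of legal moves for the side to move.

2

Black to move; king on h8.
In check: yes, from the white knight on g6.
Legal moves: Kg8, Kg7.
Count: 2.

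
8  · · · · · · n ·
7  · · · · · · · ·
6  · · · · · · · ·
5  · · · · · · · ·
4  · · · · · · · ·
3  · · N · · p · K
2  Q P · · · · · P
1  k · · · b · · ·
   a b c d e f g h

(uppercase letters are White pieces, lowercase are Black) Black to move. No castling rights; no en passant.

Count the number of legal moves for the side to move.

0

Black to move; king on a1.
In check: yes, from the white queen on a2.
Legal moves: none.
Count: 0.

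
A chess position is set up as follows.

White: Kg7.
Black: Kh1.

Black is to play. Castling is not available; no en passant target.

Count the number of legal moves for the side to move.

3

Black to move; king on h1.
In check: no.
Legal moves: Kh2, Kg2, Kg1.
Count: 3.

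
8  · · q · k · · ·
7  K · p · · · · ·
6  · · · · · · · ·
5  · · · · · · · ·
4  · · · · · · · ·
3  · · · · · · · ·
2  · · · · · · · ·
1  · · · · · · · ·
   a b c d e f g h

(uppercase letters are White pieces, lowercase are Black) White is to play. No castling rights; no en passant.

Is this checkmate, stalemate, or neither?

stalemate

White to move; white king on a7.
In check: no.
King squares — a6: attacked by Qc8; b6: attacked by Pc7; b7: attacked by Qc8; a8: attacked by Qc8; b8: attacked by Qc8.
Legal moves for White: none.
Not in check and no legal moves → stalemate.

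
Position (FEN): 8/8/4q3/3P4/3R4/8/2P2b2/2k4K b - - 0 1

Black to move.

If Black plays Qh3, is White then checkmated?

yes

After Qh3: white king on h1; in check: yes, from the black queen on h3.
King squares — g1: attacked by Bf2; g2: attacked by Qh3; h2: attacked by Qh3.
White has no legal moves → checkmate.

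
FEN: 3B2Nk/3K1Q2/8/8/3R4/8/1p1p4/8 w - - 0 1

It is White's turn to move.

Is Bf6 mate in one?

yes

After Bf6: black king on h8; in check: yes, from the white bishop on f6.
King squares — g7: attacked by Bf6; h7: attacked by Qf7; g8: attacked by Qf7.
Black has no legal moves → checkmate.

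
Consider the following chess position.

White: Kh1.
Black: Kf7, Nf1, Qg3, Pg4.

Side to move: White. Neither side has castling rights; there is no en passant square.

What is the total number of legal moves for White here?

White to move; king on h1.
In check: no.
Legal moves: none.
Count: 0.

0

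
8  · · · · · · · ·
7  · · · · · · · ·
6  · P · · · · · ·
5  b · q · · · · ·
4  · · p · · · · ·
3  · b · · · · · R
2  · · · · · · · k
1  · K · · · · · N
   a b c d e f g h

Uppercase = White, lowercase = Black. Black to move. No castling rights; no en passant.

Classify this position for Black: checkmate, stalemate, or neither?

neither

Black to move; black king on h2.
In check: yes, from the white rook on h3.
King squares — g1: available; h1: attacked by Rh3; g2: available; g3: attacked by Nh1; h3: available.
Legal moves for Black: Kxh3, Kg2, Kg1.
Black is in check but has 3 legal moves → neither.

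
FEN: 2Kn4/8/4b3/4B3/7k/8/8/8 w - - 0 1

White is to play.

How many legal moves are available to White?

3

White to move; king on c8.
In check: yes, from the black bishop on e6.
Legal moves: Kxd8, Kb8, Kc7.
Count: 3.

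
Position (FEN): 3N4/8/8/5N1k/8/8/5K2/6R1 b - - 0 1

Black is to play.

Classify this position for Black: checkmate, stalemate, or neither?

stalemate

Black to move; black king on h5.
In check: no.
King squares — g4: attacked by Rg1; h4: attacked by Nf5; g5: attacked by Rg1; g6: attacked by Rg1; h6: attacked by Nf5.
Legal moves for Black: none.
Not in check and no legal moves → stalemate.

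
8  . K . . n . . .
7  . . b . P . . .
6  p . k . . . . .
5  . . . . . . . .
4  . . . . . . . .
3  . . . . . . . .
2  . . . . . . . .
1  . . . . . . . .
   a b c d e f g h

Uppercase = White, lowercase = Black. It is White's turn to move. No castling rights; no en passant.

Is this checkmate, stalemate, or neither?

neither

White to move; white king on b8.
In check: yes, from the black bishop on c7.
Legal moves for White: Kc8, Ka8, Ka7.
White is in check but has 3 legal moves → neither.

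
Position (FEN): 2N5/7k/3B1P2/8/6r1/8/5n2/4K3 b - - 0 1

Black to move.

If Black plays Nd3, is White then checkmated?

no

After Nd3: white king on e1; in check: yes, from the black knight on d3.
White has 4 legal replies: Ke2, Kd2, Kf1, Kd1.
In check but a legal move exists → not checkmate.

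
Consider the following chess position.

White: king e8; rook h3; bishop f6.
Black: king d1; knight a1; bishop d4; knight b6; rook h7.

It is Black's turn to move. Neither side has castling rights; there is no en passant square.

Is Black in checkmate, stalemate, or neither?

Black to move; black king on d1.
In check: no.
Legal moves for Black include: Rh8+, Rg7, Rf7, Re7+, Rd7, Rc7, Rb7, Ra7, Rh6, Rh5, Rh4, Rxh3, Nc8, Na8, Nd7, Nd5, Nc4, Na4, ... (list truncated; more exist).
Black has legal moves and is not in check → neither.

neither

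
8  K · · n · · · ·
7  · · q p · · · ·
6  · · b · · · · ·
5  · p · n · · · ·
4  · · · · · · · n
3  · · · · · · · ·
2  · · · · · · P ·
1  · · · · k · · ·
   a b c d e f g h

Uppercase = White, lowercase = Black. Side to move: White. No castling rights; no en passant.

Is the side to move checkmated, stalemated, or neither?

White to move; white king on a8.
In check: yes, from the black bishop on c6.
King squares — a7: attacked by Qc7; b7: attacked by Bc6; b8: attacked by Qc7.
Legal moves for White: none.
In check with no legal moves → checkmate.

checkmate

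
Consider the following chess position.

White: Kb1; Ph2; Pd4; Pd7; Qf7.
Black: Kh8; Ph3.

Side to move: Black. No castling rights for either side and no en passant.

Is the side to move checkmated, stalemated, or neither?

Black to move; black king on h8.
In check: no.
King squares — g7: attacked by Qf7; h7: attacked by Qf7; g8: attacked by Qf7.
Legal moves for Black: none.
Not in check and no legal moves → stalemate.

stalemate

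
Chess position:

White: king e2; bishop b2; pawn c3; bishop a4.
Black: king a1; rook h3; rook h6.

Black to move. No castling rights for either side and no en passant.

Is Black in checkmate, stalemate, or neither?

Black to move; black king on a1.
In check: yes, from the white bishop on b2.
King squares — b1: available; a2: available; b2: available.
Legal moves for Black: Kxb2, Ka2, Kb1.
Black is in check but has 3 legal moves → neither.

neither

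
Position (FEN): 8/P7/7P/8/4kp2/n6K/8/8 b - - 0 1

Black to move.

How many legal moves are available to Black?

12

Black to move; king on e4.
In check: no.
Legal moves: Kf5, Ke5, Kd5, Kd4, Kf3, Ke3, Kd3, Nb5, Nc4, Nc2, Nb1, f3.
Count: 12.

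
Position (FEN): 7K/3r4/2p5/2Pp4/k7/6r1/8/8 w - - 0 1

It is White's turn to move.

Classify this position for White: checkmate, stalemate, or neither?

stalemate

White to move; white king on h8.
In check: no.
King squares — g7: attacked by Rg3; h7: attacked by Rd7; g8: attacked by Rg3.
Legal moves for White: none.
Not in check and no legal moves → stalemate.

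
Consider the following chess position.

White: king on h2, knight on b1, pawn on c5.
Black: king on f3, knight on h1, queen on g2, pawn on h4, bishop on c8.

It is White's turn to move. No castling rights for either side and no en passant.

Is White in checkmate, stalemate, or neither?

checkmate

White to move; white king on h2.
In check: yes, from the black queen on g2.
King squares — g1: attacked by Qg2; h1: attacked by Qg2; g2: attacked by Kf3; g3: attacked by Nh1; h3: attacked by Qg2.
Legal moves for White: none.
In check with no legal moves → checkmate.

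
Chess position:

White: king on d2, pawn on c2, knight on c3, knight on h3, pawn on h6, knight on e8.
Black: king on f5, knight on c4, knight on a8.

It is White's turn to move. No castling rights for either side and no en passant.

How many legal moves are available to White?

White to move; king on d2.
In check: yes, from the black knight on c4.
Legal moves: Kd3, Ke2, Ke1, Kd1, Kc1.
Count: 5.

5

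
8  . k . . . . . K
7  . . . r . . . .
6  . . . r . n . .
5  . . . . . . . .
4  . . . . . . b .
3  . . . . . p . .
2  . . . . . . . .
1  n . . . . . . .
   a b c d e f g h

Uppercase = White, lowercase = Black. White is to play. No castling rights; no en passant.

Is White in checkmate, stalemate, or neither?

White to move; white king on h8.
In check: no.
King squares — g7: attacked by Rd7; h7: attacked by Nf6; g8: attacked by Nf6.
Legal moves for White: none.
Not in check and no legal moves → stalemate.

stalemate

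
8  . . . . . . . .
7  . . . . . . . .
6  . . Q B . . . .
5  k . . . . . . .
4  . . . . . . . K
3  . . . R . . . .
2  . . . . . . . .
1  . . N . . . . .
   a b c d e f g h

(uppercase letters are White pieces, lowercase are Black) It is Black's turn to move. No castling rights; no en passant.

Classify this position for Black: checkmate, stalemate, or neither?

Black to move; black king on a5.
In check: no.
King squares — a4: attacked by Qc6; b4: attacked by Bd6; b5: attacked by Qc6; a6: attacked by Qc6; b6: attacked by Qc6.
Legal moves for Black: none.
Not in check and no legal moves → stalemate.

stalemate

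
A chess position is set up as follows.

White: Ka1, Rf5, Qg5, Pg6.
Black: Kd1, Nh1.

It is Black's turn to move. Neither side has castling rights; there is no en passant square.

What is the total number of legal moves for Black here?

5

Black to move; king on d1.
In check: no.
Legal moves: Ng3, Nf2, Ke2, Kc2, Ke1.
Count: 5.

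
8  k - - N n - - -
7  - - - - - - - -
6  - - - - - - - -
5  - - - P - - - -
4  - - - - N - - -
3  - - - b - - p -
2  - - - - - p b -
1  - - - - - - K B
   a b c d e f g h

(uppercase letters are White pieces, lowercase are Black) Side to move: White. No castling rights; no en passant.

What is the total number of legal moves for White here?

2

White to move; king on g1.
In check: yes, from the black pawn on f2.
Legal moves: Kxg2, Nxf2.
Count: 2.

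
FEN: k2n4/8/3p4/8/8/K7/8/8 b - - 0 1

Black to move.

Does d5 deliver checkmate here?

After d5: white king on a3; in check: no.
White is not in check, so this cannot be checkmate.

no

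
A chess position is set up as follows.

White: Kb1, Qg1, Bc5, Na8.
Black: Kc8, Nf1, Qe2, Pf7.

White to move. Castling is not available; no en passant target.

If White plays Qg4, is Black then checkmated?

no

After Qg4: black king on c8; in check: yes, from the white queen on g4.
Black has 6 legal replies: Kd8, Kb8, Kb7, Qe6, Qxg4, f5.
In check but a legal move exists → not checkmate.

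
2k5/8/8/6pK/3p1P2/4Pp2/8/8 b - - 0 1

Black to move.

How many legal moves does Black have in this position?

Black to move; king on c8.
In check: no.
Legal moves: Kd8, Kb8, Kd7, Kc7, Kb7, gxf4, dxe3, g4, d3, f2.
Count: 10.

10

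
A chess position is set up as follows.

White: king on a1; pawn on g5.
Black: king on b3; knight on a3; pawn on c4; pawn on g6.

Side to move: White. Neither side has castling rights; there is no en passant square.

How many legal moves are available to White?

White to move; king on a1.
In check: no.
Legal moves: none.
Count: 0.

0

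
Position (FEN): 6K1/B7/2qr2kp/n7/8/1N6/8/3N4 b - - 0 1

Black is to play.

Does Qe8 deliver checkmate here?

After Qe8: white king on g8; in check: yes, from the black queen on e8.
King squares — f7: attacked by Kg6; g7: attacked by Kg6; h7: attacked by Kg6; f8: attacked by Qe8; h8: attacked by Qe8.
White has no legal moves → checkmate.

yes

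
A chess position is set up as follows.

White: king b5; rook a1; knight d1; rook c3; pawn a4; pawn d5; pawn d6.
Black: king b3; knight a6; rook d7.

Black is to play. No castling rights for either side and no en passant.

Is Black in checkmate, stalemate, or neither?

Black to move; black king on b3.
In check: yes, from the white rook on c3.
King squares — a2: attacked by Ra1; b2: attacked by Nd1; c2: attacked by Rc3; a3: attacked by Ra1; c3: attacked by Nd1; a4: attacked by Ra1; b4: attacked by Kb5; c4: attacked by Rc3.
Legal moves for Black: none.
In check with no legal moves → checkmate.

checkmate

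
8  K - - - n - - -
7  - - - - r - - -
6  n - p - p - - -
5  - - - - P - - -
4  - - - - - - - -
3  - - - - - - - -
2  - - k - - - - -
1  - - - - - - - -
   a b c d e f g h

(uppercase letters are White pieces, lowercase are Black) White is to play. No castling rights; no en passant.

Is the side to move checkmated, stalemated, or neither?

White to move; white king on a8.
In check: no.
King squares — a7: attacked by Re7; b7: attacked by Re7; b8: attacked by Na6.
Legal moves for White: none.
Not in check and no legal moves → stalemate.

stalemate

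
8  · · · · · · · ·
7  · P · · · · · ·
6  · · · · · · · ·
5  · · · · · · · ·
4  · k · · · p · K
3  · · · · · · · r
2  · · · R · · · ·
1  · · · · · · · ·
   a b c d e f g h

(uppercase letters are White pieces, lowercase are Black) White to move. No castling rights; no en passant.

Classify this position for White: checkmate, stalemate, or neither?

neither

White to move; white king on h4.
In check: yes, from the black rook on h3.
Legal moves for White: Kg5, Kg4, Kxh3.
White is in check but has 3 legal moves → neither.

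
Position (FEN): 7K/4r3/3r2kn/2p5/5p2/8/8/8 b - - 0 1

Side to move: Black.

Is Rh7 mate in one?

After Rh7: white king on h8; in check: yes, from the black rook on h7.
King squares — g7: attacked by Kg6; h7: attacked by Kg6; g8: attacked by Nh6.
White has no legal moves → checkmate.

yes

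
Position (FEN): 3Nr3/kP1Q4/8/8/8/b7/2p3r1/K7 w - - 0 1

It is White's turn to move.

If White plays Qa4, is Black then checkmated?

After Qa4: black king on a7; in check: yes, from the white queen on a4.
Black has 2 legal replies: Kb8, Kb6.
In check but a legal move exists → not checkmate.

no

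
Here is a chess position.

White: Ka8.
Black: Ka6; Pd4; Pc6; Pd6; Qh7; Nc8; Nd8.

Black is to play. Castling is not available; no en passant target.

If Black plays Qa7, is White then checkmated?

After Qa7: white king on a8; in check: yes, from the black queen on a7.
King squares — a7: attacked by Ka6; b7: attacked by Ka6; b8: attacked by Qa7.
White has no legal moves → checkmate.

yes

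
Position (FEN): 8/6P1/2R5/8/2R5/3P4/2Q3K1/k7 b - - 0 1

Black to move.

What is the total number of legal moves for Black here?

Black to move; king on a1.
In check: no.
Legal moves: none.
Count: 0.

0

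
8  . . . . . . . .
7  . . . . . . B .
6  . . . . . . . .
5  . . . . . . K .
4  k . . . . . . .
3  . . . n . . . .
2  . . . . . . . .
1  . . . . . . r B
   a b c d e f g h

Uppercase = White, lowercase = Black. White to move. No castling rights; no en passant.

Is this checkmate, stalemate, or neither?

White to move; white king on g5.
In check: yes, from the black rook on g1.
Legal moves for White: Kh6, Kf6, Kh5, Kf5, Kh4, Bg2.
White is in check but has 6 legal moves → neither.

neither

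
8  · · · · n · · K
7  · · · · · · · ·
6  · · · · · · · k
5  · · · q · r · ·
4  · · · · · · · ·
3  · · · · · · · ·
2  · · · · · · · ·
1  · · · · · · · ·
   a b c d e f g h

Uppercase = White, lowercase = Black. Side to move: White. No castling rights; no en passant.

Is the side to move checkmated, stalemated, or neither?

White to move; white king on h8.
In check: no.
King squares — g7: attacked by Kh6; h7: attacked by Kh6; g8: attacked by Qd5.
Legal moves for White: none.
Not in check and no legal moves → stalemate.

stalemate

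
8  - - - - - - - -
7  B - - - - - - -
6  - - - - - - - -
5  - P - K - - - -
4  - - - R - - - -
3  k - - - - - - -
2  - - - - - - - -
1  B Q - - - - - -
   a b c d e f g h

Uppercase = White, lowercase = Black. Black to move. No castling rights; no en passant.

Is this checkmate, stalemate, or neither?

Black to move; black king on a3.
In check: no.
King squares — a2: attacked by Qb1; b2: attacked by Ba1; b3: attacked by Qb1; a4: attacked by Rd4; b4: attacked by Qb1.
Legal moves for Black: none.
Not in check and no legal moves → stalemate.

stalemate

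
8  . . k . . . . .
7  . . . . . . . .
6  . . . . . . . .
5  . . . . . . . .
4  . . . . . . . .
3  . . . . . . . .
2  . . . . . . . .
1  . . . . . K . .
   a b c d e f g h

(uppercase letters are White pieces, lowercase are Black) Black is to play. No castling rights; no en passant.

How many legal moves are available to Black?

5

Black to move; king on c8.
In check: no.
Legal moves: Kd8, Kb8, Kd7, Kc7, Kb7.
Count: 5.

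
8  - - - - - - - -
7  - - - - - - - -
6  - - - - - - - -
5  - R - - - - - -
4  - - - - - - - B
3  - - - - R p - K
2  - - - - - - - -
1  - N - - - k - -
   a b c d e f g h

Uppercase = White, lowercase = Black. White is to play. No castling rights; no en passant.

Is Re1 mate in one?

yes

After Re1: black king on f1; in check: yes, from the white rook on e1.
King squares — e1: attacked by Bh4; g1: attacked by Re1; e2: attacked by Re1; f2: attacked by Bh4; g2: attacked by Kh3.
Black has no legal moves → checkmate.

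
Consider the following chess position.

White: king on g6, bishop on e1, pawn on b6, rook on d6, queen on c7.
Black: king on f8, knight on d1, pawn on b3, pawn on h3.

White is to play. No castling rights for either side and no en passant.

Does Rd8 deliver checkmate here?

After Rd8: black king on f8; in check: yes, from the white rook on d8.
King squares — e7: attacked by Qc7; f7: attacked by Kg6; g7: attacked by Kg6; e8: attacked by Rd8; g8: attacked by Rd8.
Black has no legal moves → checkmate.

yes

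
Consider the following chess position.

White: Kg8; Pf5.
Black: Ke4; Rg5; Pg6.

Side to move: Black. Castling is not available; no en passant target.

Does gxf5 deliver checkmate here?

no

After gxf5: white king on g8; in check: yes, from the black rook on g5.
White has 4 legal replies: Kh8, Kf8, Kh7, Kf7.
In check but a legal move exists → not checkmate.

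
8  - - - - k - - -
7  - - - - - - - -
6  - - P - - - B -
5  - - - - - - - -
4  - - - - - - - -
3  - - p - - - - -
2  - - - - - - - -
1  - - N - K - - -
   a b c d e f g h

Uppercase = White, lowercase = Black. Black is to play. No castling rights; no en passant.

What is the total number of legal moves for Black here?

Black to move; king on e8.
In check: yes, from the white bishop on g6.
Legal moves: Kf8, Kd8, Ke7.
Count: 3.

3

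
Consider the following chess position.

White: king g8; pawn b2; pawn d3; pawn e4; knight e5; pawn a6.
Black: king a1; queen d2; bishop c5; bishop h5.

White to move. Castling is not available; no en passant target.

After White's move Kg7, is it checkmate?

After Kg7: black king on a1; in check: no.
Black is not in check, so this cannot be checkmate.

no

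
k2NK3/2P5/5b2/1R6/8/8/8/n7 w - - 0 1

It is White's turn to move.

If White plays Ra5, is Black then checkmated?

yes

After Ra5: black king on a8; in check: yes, from the white rook on a5.
King squares — a7: attacked by Ra5; b7: attacked by Nd8; b8: attacked by Pc7.
Black has no legal moves → checkmate.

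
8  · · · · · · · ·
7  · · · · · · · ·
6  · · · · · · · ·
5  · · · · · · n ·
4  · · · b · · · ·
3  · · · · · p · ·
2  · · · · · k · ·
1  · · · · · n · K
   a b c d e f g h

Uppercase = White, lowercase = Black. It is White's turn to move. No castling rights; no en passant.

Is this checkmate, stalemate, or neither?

White to move; white king on h1.
In check: no.
King squares — g1: attacked by Kf2; g2: attacked by Kf2; h2: attacked by Nf1.
Legal moves for White: none.
Not in check and no legal moves → stalemate.

stalemate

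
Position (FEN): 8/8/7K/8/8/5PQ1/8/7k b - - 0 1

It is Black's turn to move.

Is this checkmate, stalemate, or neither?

Black to move; black king on h1.
In check: no.
King squares — g1: attacked by Qg3; g2: attacked by Qg3; h2: attacked by Qg3.
Legal moves for Black: none.
Not in check and no legal moves → stalemate.

stalemate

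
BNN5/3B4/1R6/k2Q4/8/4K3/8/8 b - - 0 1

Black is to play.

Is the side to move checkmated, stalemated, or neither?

checkmate

Black to move; black king on a5.
In check: yes, from the white queen on d5.
King squares — a4: attacked by Bd7; b4: attacked by Rb6; b5: attacked by Qd5; a6: attacked by Rb6; b6: attacked by Nc8.
Legal moves for Black: none.
In check with no legal moves → checkmate.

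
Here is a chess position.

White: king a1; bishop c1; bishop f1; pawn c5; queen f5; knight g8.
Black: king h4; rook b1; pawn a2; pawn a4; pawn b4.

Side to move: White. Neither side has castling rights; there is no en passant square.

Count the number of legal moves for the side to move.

2

White to move; king on a1.
In check: yes, from the black rook on b1.
Legal moves: Kxa2, Qxb1.
Count: 2.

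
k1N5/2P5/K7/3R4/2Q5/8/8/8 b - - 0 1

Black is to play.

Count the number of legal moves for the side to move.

0

Black to move; king on a8.
In check: no.
Legal moves: none.
Count: 0.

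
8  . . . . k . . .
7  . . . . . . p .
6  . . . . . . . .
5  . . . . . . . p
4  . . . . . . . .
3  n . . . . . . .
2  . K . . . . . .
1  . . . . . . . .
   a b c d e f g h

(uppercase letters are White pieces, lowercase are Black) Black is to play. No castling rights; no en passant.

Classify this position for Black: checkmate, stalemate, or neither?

neither

Black to move; black king on e8.
In check: no.
Legal moves for Black: Kf8, Kd8, Kf7, Ke7, Kd7, Nb5, Nc4+, Nc2, Nb1, g6, h4, g5.
Black has 12 legal moves and is not in check → neither.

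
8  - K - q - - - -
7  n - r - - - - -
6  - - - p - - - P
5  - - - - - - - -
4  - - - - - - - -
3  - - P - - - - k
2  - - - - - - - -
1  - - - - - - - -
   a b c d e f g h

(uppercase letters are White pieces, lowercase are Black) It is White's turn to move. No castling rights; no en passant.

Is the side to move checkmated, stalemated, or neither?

checkmate

White to move; white king on b8.
In check: yes, from the black queen on d8.
King squares — a7: attacked by Rc7; b7: attacked by Rc7; c7: attacked by Qd8; a8: attacked by Qd8; c8: attacked by Na7.
Legal moves for White: none.
In check with no legal moves → checkmate.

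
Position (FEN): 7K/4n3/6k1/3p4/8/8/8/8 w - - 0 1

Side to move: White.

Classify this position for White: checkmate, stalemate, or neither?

White to move; white king on h8.
In check: no.
King squares — g7: attacked by Kg6; h7: attacked by Kg6; g8: attacked by Ne7.
Legal moves for White: none.
Not in check and no legal moves → stalemate.

stalemate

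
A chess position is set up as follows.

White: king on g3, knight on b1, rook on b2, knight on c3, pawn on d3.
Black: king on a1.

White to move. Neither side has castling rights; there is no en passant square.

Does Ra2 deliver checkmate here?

yes

After Ra2: black king on a1; in check: yes, from the white rook on a2.
King squares — b1: attacked by Nc3; a2: attacked by Nc3; b2: attacked by Ra2.
Black has no legal moves → checkmate.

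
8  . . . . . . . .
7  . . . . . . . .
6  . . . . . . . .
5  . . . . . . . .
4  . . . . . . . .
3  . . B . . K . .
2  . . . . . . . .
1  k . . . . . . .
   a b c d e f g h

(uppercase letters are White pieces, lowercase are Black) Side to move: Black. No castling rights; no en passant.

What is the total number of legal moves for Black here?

2

Black to move; king on a1.
In check: yes, from the white bishop on c3.
Legal moves: Ka2, Kb1.
Count: 2.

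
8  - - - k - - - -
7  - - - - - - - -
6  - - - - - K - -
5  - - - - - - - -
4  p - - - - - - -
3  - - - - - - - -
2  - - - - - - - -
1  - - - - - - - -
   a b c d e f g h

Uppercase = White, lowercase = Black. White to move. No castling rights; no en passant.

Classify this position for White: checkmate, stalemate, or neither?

neither

White to move; white king on f6.
In check: no.
Legal moves for White: Kg7, Kf7, Kg6, Ke6, Kg5, Kf5, Ke5.
White has 7 legal moves and is not in check → neither.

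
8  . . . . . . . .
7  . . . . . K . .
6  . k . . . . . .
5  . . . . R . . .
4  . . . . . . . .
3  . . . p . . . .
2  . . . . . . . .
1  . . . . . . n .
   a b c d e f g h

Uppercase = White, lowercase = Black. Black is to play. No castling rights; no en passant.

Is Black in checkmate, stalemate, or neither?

neither

Black to move; black king on b6.
In check: no.
Legal moves for Black: Kc7, Kb7, Ka7, Kc6, Ka6, Nh3, Nf3, Ne2, d2.
Black has 9 legal moves and is not in check → neither.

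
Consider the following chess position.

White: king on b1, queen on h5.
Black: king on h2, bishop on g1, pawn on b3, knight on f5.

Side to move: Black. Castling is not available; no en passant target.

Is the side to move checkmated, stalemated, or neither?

neither

Black to move; black king on h2.
In check: yes, from the white queen on h5.
Legal moves for Black: Kg3, Kg2, Nh4.
Black is in check but has 3 legal moves → neither.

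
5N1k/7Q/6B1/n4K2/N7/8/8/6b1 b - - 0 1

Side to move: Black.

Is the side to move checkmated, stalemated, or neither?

checkmate

Black to move; black king on h8.
In check: yes, from the white queen on h7.
King squares — g7: attacked by Qh7; h7: attacked by Bg6; g8: attacked by Qh7.
Legal moves for Black: none.
In check with no legal moves → checkmate.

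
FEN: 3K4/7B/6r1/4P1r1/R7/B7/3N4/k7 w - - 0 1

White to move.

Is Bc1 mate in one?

After Bc1: black king on a1; in check: yes, from the white rook on a4.
King squares — b1: attacked by Nd2; a2: attacked by Ra4; b2: attacked by Bc1.
Black has no legal moves → checkmate.

yes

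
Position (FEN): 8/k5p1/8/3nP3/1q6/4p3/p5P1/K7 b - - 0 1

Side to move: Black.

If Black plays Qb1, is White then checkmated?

After Qb1: white king on a1; in check: yes, from the black queen on b1.
King squares — b1: attacked by Pa2; a2: attacked by Qb1; b2: attacked by Qb1.
White has no legal moves → checkmate.

yes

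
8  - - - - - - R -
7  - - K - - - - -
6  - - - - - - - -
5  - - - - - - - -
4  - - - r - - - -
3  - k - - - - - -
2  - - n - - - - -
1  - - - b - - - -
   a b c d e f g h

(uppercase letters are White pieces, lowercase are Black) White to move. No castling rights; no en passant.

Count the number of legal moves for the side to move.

White to move; king on c7.
In check: no.
Legal moves: Rh8, Rf8, Re8, Rd8, Rc8, Rb8+, Ra8, Rg7, Rg6, Rg5, Rg4, Rg3+, Rg2, Rg1, Kc8, Kb8, Kb7, Kc6, Kb6.
Count: 19.

19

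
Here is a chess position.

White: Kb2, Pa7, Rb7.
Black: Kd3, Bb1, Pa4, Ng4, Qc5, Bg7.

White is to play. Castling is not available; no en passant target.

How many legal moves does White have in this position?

2

White to move; king on b2.
In check: yes, from the black bishop on g7.
Legal moves: Kxb1, Rxg7.
Count: 2.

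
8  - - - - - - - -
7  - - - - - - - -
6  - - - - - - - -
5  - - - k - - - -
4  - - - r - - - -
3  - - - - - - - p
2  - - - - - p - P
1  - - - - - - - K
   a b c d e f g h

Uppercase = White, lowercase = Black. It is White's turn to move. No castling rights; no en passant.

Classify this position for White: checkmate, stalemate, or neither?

stalemate

White to move; white king on h1.
In check: no.
King squares — g1: attacked by Pf2; g2: attacked by Ph3; h2: own pawn.
Legal moves for White: none.
Not in check and no legal moves → stalemate.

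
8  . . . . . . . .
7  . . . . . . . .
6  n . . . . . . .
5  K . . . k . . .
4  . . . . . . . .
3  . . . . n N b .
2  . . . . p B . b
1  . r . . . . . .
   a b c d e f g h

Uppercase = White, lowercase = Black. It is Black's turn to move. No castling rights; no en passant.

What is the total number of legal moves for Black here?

7

Black to move; king on e5.
In check: yes, from the white knight on f3.
Legal moves: Kf6, Ke6, Kd6, Kf5, Kd5, Kf4, Ke4.
Count: 7.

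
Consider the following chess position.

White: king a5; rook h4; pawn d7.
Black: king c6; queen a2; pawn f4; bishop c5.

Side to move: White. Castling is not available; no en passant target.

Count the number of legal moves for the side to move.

0

White to move; king on a5.
In check: yes, from the black queen on a2.
Legal moves: none.
Count: 0.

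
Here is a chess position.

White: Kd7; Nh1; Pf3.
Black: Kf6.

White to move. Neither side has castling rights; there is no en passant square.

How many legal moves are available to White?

White to move; king on d7.
In check: no.
Legal moves: Ke8, Kd8, Kc8, Kc7, Kd6, Kc6, Ng3, Nf2, f4.
Count: 9.

9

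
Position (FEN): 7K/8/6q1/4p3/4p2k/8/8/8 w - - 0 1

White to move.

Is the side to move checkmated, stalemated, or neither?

stalemate

White to move; white king on h8.
In check: no.
King squares — g7: attacked by Qg6; h7: attacked by Qg6; g8: attacked by Qg6.
Legal moves for White: none.
Not in check and no legal moves → stalemate.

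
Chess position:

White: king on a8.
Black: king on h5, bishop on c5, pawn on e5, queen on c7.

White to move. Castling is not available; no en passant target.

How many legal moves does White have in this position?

0

White to move; king on a8.
In check: no.
Legal moves: none.
Count: 0.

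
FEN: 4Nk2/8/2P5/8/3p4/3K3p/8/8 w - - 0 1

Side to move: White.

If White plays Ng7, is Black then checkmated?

no

After Ng7: black king on f8; in check: no.
Black is not in check, so this cannot be checkmate.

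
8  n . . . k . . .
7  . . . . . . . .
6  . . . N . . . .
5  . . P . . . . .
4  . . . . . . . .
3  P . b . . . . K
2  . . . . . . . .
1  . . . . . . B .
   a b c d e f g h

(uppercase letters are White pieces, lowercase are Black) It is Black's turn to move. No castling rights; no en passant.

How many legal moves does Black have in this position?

Black to move; king on e8.
In check: yes, from the white knight on d6.
Legal moves: Kf8, Kd8, Ke7, Kd7.
Count: 4.

4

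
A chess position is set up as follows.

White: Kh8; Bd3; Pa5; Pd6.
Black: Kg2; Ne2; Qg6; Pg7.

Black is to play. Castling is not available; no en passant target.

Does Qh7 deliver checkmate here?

no

After Qh7: white king on h8; in check: yes, from the black queen on h7.
White has 2 legal replies: Kxh7, Bxh7.
In check but a legal move exists → not checkmate.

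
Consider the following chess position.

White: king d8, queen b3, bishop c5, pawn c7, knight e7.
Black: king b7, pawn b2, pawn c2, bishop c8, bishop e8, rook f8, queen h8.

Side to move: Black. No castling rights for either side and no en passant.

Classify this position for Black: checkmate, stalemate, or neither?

neither

Black to move; black king on b7.
In check: yes, from the white queen on b3.
Legal moves for Black: Ka8, Ka6, Bb5#.
Black is in check but has 3 legal moves → neither.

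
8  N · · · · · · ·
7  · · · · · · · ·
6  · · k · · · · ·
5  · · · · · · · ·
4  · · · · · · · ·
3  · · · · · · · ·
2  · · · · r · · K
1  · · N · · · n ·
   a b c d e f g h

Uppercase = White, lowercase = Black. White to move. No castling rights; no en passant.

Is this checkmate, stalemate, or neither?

neither

White to move; white king on h2.
In check: yes, from the black rook on e2.
Legal moves for White: Kg3, Kh1, Kxg1, Nxe2.
White is in check but has 4 legal moves → neither.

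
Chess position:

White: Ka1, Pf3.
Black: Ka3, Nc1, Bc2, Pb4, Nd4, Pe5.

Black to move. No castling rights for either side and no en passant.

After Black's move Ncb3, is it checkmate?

After Ncb3: white king on a1; in check: yes, from the black knight on b3.
King squares — b1: attacked by Bc2; a2: attacked by Ka3; b2: attacked by Ka3.
White has no legal moves → checkmate.

yes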